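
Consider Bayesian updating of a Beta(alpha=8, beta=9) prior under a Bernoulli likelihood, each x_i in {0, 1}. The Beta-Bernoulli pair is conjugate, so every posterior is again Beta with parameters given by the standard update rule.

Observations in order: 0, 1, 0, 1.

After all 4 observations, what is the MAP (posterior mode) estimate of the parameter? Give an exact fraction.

obs 1: x=0 → posterior Beta(8, 10)
obs 2: x=1 → posterior Beta(9, 10)
obs 3: x=0 → posterior Beta(9, 11)
obs 4: x=1 → posterior Beta(10, 11)

9/19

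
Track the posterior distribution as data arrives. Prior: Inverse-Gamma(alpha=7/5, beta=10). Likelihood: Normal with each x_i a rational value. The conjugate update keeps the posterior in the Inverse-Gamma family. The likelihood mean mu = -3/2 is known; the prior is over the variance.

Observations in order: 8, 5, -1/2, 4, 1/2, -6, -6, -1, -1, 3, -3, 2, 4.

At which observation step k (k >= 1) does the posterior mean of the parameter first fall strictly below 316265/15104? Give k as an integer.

obs 1: x=8 → posterior Inverse-Gamma(19/10, 441/8)
obs 2: x=5 → posterior Inverse-Gamma(12/5, 305/4)
obs 3: x=-1/2 → posterior Inverse-Gamma(29/10, 307/4)
obs 4: x=4 → posterior Inverse-Gamma(17/5, 735/8)
obs 5: x=1/2 → posterior Inverse-Gamma(39/10, 751/8)
obs 6: x=-6 → posterior Inverse-Gamma(22/5, 104)
obs 7: x=-6 → posterior Inverse-Gamma(49/10, 913/8)
obs 8: x=-1 → posterior Inverse-Gamma(27/5, 457/4)
obs 9: x=-1 → posterior Inverse-Gamma(59/10, 915/8)
obs 10: x=3 → posterior Inverse-Gamma(32/5, 249/2)
obs 11: x=-3 → posterior Inverse-Gamma(69/10, 1005/8)
obs 12: x=2 → posterior Inverse-Gamma(37/5, 527/4)
obs 13: x=4 → posterior Inverse-Gamma(79/10, 1175/8)

k = 12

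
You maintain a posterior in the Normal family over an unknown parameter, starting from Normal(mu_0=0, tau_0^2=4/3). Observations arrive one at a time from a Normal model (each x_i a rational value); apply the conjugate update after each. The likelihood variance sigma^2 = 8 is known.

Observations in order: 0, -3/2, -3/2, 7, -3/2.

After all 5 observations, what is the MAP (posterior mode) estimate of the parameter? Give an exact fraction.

obs 1: x=0 → posterior Normal(0, 8/7)
obs 2: x=-3/2 → posterior Normal(-3/16, 1)
obs 3: x=-3/2 → posterior Normal(-1/3, 8/9)
obs 4: x=7 → posterior Normal(2/5, 4/5)
obs 5: x=-3/2 → posterior Normal(5/22, 8/11)

5/22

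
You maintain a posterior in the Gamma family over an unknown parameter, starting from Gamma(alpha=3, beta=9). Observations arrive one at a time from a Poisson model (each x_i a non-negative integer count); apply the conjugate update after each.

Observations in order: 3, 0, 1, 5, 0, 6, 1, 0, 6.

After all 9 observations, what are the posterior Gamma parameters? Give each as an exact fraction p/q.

obs 1: x=3 → posterior Gamma(6, 10)
obs 2: x=0 → posterior Gamma(6, 11)
obs 3: x=1 → posterior Gamma(7, 12)
obs 4: x=5 → posterior Gamma(12, 13)
obs 5: x=0 → posterior Gamma(12, 14)
obs 6: x=6 → posterior Gamma(18, 15)
obs 7: x=1 → posterior Gamma(19, 16)
obs 8: x=0 → posterior Gamma(19, 17)
obs 9: x=6 → posterior Gamma(25, 18)

alpha=25, beta=18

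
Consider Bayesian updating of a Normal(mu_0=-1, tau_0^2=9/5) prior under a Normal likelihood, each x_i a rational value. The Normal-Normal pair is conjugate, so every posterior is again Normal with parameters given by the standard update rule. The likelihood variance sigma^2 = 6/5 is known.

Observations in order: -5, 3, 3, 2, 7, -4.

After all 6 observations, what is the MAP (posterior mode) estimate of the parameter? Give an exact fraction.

4/5

obs 1: x=-5 → posterior Normal(-17/5, 18/25)
obs 2: x=3 → posterior Normal(-1, 9/20)
obs 3: x=3 → posterior Normal(1/11, 18/55)
obs 4: x=2 → posterior Normal(1/2, 9/35)
obs 5: x=7 → posterior Normal(28/17, 18/85)
obs 6: x=-4 → posterior Normal(4/5, 9/50)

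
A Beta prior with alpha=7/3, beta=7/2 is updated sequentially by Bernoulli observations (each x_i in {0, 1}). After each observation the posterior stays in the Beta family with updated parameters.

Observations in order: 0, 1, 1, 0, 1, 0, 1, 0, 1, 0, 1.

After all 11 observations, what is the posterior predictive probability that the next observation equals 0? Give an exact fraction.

51/101

obs 1: x=0 → posterior Beta(7/3, 9/2)
obs 2: x=1 → posterior Beta(10/3, 9/2)
obs 3: x=1 → posterior Beta(13/3, 9/2)
obs 4: x=0 → posterior Beta(13/3, 11/2)
obs 5: x=1 → posterior Beta(16/3, 11/2)
obs 6: x=0 → posterior Beta(16/3, 13/2)
obs 7: x=1 → posterior Beta(19/3, 13/2)
obs 8: x=0 → posterior Beta(19/3, 15/2)
obs 9: x=1 → posterior Beta(22/3, 15/2)
obs 10: x=0 → posterior Beta(22/3, 17/2)
obs 11: x=1 → posterior Beta(25/3, 17/2)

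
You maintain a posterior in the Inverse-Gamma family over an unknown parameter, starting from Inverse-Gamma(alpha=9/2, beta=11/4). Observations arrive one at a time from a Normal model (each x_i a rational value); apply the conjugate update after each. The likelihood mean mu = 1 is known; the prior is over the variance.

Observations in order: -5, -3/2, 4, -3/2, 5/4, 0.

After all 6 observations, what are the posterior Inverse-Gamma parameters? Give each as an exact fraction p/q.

alpha=15/2, beta=1025/32

obs 1: x=-5 → posterior Inverse-Gamma(5, 83/4)
obs 2: x=-3/2 → posterior Inverse-Gamma(11/2, 191/8)
obs 3: x=4 → posterior Inverse-Gamma(6, 227/8)
obs 4: x=-3/2 → posterior Inverse-Gamma(13/2, 63/2)
obs 5: x=5/4 → posterior Inverse-Gamma(7, 1009/32)
obs 6: x=0 → posterior Inverse-Gamma(15/2, 1025/32)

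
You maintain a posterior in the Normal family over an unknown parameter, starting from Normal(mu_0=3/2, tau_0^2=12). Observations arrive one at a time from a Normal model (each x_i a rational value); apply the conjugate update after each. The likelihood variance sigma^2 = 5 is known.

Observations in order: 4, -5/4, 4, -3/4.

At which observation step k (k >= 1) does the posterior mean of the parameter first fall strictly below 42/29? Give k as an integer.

k = 2

obs 1: x=4 → posterior Normal(111/34, 60/17)
obs 2: x=-5/4 → posterior Normal(81/58, 60/29)
obs 3: x=4 → posterior Normal(177/82, 60/41)
obs 4: x=-3/4 → posterior Normal(3/2, 60/53)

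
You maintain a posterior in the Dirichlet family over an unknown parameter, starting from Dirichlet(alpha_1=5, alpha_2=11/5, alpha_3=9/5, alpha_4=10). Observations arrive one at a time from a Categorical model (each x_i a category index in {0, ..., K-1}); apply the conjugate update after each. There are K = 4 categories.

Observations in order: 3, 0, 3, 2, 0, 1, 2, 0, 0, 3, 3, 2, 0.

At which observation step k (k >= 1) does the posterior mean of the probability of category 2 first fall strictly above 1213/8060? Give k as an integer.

obs 1: x=3 → posterior Dirichlet(5, 11/5, 9/5, 11)
obs 2: x=0 → posterior Dirichlet(6, 11/5, 9/5, 11)
obs 3: x=3 → posterior Dirichlet(6, 11/5, 9/5, 12)
obs 4: x=2 → posterior Dirichlet(6, 11/5, 14/5, 12)
obs 5: x=0 → posterior Dirichlet(7, 11/5, 14/5, 12)
obs 6: x=1 → posterior Dirichlet(7, 16/5, 14/5, 12)
obs 7: x=2 → posterior Dirichlet(7, 16/5, 19/5, 12)
obs 8: x=0 → posterior Dirichlet(8, 16/5, 19/5, 12)
obs 9: x=0 → posterior Dirichlet(9, 16/5, 19/5, 12)
obs 10: x=3 → posterior Dirichlet(9, 16/5, 19/5, 13)
obs 11: x=3 → posterior Dirichlet(9, 16/5, 19/5, 14)
obs 12: x=2 → posterior Dirichlet(9, 16/5, 24/5, 14)
obs 13: x=0 → posterior Dirichlet(10, 16/5, 24/5, 14)

k = 12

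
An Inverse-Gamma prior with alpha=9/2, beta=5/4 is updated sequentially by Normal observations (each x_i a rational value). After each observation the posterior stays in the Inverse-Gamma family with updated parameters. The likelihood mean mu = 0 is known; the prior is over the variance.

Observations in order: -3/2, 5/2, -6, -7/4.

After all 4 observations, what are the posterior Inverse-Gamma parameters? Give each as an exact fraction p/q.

obs 1: x=-3/2 → posterior Inverse-Gamma(5, 19/8)
obs 2: x=5/2 → posterior Inverse-Gamma(11/2, 11/2)
obs 3: x=-6 → posterior Inverse-Gamma(6, 47/2)
obs 4: x=-7/4 → posterior Inverse-Gamma(13/2, 801/32)

alpha=13/2, beta=801/32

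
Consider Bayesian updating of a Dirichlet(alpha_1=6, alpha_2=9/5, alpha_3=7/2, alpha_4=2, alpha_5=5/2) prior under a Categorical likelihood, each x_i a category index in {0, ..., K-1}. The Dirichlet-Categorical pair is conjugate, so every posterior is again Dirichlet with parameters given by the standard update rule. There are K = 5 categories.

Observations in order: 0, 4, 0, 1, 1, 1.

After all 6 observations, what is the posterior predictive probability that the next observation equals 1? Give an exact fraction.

obs 1: x=0 → posterior Dirichlet(7, 9/5, 7/2, 2, 5/2)
obs 2: x=4 → posterior Dirichlet(7, 9/5, 7/2, 2, 7/2)
obs 3: x=0 → posterior Dirichlet(8, 9/5, 7/2, 2, 7/2)
obs 4: x=1 → posterior Dirichlet(8, 14/5, 7/2, 2, 7/2)
obs 5: x=1 → posterior Dirichlet(8, 19/5, 7/2, 2, 7/2)
obs 6: x=1 → posterior Dirichlet(8, 24/5, 7/2, 2, 7/2)

24/109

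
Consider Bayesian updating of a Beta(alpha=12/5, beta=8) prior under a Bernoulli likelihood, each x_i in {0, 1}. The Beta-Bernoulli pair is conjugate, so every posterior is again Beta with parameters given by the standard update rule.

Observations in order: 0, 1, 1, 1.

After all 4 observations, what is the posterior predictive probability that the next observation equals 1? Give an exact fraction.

3/8

obs 1: x=0 → posterior Beta(12/5, 9)
obs 2: x=1 → posterior Beta(17/5, 9)
obs 3: x=1 → posterior Beta(22/5, 9)
obs 4: x=1 → posterior Beta(27/5, 9)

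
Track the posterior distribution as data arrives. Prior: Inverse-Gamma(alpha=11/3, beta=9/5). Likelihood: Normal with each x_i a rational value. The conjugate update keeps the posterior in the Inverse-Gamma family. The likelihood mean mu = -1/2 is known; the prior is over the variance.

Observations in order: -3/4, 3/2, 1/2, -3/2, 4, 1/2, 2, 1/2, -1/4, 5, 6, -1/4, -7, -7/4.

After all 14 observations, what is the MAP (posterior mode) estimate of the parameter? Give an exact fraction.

obs 1: x=-3/4 → posterior Inverse-Gamma(25/6, 293/160)
obs 2: x=3/2 → posterior Inverse-Gamma(14/3, 613/160)
obs 3: x=1/2 → posterior Inverse-Gamma(31/6, 693/160)
obs 4: x=-3/2 → posterior Inverse-Gamma(17/3, 773/160)
obs 5: x=4 → posterior Inverse-Gamma(37/6, 2393/160)
obs 6: x=1/2 → posterior Inverse-Gamma(20/3, 2473/160)
obs 7: x=2 → posterior Inverse-Gamma(43/6, 2973/160)
obs 8: x=1/2 → posterior Inverse-Gamma(23/3, 3053/160)
obs 9: x=-1/4 → posterior Inverse-Gamma(49/6, 1529/80)
obs 10: x=5 → posterior Inverse-Gamma(26/3, 2739/80)
obs 11: x=6 → posterior Inverse-Gamma(55/6, 4429/80)
obs 12: x=-1/4 → posterior Inverse-Gamma(29/3, 8863/160)
obs 13: x=-7 → posterior Inverse-Gamma(61/6, 12243/160)
obs 14: x=-7/4 → posterior Inverse-Gamma(32/3, 773/10)

2319/350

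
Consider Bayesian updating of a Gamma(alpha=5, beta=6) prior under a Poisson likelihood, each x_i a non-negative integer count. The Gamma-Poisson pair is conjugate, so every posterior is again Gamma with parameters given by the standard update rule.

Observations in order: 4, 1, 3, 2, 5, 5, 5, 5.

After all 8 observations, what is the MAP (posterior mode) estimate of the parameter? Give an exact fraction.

17/7

obs 1: x=4 → posterior Gamma(9, 7)
obs 2: x=1 → posterior Gamma(10, 8)
obs 3: x=3 → posterior Gamma(13, 9)
obs 4: x=2 → posterior Gamma(15, 10)
obs 5: x=5 → posterior Gamma(20, 11)
obs 6: x=5 → posterior Gamma(25, 12)
obs 7: x=5 → posterior Gamma(30, 13)
obs 8: x=5 → posterior Gamma(35, 14)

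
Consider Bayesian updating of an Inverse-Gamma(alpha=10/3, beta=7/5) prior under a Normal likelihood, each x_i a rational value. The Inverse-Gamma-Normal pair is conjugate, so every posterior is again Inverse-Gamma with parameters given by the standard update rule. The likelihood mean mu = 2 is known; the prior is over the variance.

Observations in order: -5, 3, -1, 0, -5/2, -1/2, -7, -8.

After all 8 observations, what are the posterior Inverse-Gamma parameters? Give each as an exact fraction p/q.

obs 1: x=-5 → posterior Inverse-Gamma(23/6, 259/10)
obs 2: x=3 → posterior Inverse-Gamma(13/3, 132/5)
obs 3: x=-1 → posterior Inverse-Gamma(29/6, 309/10)
obs 4: x=0 → posterior Inverse-Gamma(16/3, 329/10)
obs 5: x=-5/2 → posterior Inverse-Gamma(35/6, 1721/40)
obs 6: x=-1/2 → posterior Inverse-Gamma(19/3, 923/20)
obs 7: x=-7 → posterior Inverse-Gamma(41/6, 1733/20)
obs 8: x=-8 → posterior Inverse-Gamma(22/3, 2733/20)

alpha=22/3, beta=2733/20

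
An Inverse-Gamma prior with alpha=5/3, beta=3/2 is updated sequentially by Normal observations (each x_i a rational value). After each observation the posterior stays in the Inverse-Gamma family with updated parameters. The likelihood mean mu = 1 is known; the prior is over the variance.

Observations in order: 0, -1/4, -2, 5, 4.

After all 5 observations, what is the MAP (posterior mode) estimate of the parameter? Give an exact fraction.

1899/496

obs 1: x=0 → posterior Inverse-Gamma(13/6, 2)
obs 2: x=-1/4 → posterior Inverse-Gamma(8/3, 89/32)
obs 3: x=-2 → posterior Inverse-Gamma(19/6, 233/32)
obs 4: x=5 → posterior Inverse-Gamma(11/3, 489/32)
obs 5: x=4 → posterior Inverse-Gamma(25/6, 633/32)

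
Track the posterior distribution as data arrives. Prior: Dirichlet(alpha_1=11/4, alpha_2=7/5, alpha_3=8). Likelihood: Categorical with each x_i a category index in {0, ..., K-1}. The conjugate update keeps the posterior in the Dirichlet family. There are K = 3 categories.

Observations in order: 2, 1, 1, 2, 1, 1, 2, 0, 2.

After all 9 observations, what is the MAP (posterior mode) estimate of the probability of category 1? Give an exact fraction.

obs 1: x=2 → posterior Dirichlet(11/4, 7/5, 9)
obs 2: x=1 → posterior Dirichlet(11/4, 12/5, 9)
obs 3: x=1 → posterior Dirichlet(11/4, 17/5, 9)
obs 4: x=2 → posterior Dirichlet(11/4, 17/5, 10)
obs 5: x=1 → posterior Dirichlet(11/4, 22/5, 10)
obs 6: x=1 → posterior Dirichlet(11/4, 27/5, 10)
obs 7: x=2 → posterior Dirichlet(11/4, 27/5, 11)
obs 8: x=0 → posterior Dirichlet(15/4, 27/5, 11)
obs 9: x=2 → posterior Dirichlet(15/4, 27/5, 12)

8/33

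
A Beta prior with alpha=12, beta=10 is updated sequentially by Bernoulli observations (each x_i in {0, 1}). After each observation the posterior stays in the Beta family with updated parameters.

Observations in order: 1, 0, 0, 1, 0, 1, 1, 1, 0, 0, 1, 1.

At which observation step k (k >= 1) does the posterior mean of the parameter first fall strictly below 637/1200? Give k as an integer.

k = 3

obs 1: x=1 → posterior Beta(13, 10)
obs 2: x=0 → posterior Beta(13, 11)
obs 3: x=0 → posterior Beta(13, 12)
obs 4: x=1 → posterior Beta(14, 12)
obs 5: x=0 → posterior Beta(14, 13)
obs 6: x=1 → posterior Beta(15, 13)
obs 7: x=1 → posterior Beta(16, 13)
obs 8: x=1 → posterior Beta(17, 13)
obs 9: x=0 → posterior Beta(17, 14)
obs 10: x=0 → posterior Beta(17, 15)
obs 11: x=1 → posterior Beta(18, 15)
obs 12: x=1 → posterior Beta(19, 15)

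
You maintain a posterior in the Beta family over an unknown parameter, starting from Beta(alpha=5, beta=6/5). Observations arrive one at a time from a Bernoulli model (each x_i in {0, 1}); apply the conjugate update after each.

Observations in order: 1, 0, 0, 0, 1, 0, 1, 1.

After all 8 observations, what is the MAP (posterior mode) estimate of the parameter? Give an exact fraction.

40/61

obs 1: x=1 → posterior Beta(6, 6/5)
obs 2: x=0 → posterior Beta(6, 11/5)
obs 3: x=0 → posterior Beta(6, 16/5)
obs 4: x=0 → posterior Beta(6, 21/5)
obs 5: x=1 → posterior Beta(7, 21/5)
obs 6: x=0 → posterior Beta(7, 26/5)
obs 7: x=1 → posterior Beta(8, 26/5)
obs 8: x=1 → posterior Beta(9, 26/5)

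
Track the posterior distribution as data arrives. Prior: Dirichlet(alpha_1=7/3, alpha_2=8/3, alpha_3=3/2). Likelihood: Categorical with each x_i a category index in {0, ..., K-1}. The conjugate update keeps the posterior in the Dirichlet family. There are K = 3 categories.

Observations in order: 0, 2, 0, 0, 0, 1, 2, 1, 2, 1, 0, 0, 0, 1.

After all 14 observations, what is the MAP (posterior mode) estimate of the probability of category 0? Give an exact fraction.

10/21

obs 1: x=0 → posterior Dirichlet(10/3, 8/3, 3/2)
obs 2: x=2 → posterior Dirichlet(10/3, 8/3, 5/2)
obs 3: x=0 → posterior Dirichlet(13/3, 8/3, 5/2)
obs 4: x=0 → posterior Dirichlet(16/3, 8/3, 5/2)
obs 5: x=0 → posterior Dirichlet(19/3, 8/3, 5/2)
obs 6: x=1 → posterior Dirichlet(19/3, 11/3, 5/2)
obs 7: x=2 → posterior Dirichlet(19/3, 11/3, 7/2)
obs 8: x=1 → posterior Dirichlet(19/3, 14/3, 7/2)
obs 9: x=2 → posterior Dirichlet(19/3, 14/3, 9/2)
obs 10: x=1 → posterior Dirichlet(19/3, 17/3, 9/2)
obs 11: x=0 → posterior Dirichlet(22/3, 17/3, 9/2)
obs 12: x=0 → posterior Dirichlet(25/3, 17/3, 9/2)
obs 13: x=0 → posterior Dirichlet(28/3, 17/3, 9/2)
obs 14: x=1 → posterior Dirichlet(28/3, 20/3, 9/2)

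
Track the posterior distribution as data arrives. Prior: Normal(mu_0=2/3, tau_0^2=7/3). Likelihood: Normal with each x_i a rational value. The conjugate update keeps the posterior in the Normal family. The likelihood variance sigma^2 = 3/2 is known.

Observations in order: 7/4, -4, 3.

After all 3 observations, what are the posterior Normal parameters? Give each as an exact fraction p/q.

obs 1: x=7/4 → posterior Normal(61/46, 21/23)
obs 2: x=-4 → posterior Normal(-51/74, 21/37)
obs 3: x=3 → posterior Normal(11/34, 7/17)

mu_0=11/34, tau_0^2=7/17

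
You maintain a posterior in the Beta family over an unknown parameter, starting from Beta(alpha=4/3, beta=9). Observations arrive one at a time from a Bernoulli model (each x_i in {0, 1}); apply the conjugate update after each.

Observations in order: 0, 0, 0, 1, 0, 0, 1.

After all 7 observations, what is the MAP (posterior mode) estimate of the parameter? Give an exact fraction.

obs 1: x=0 → posterior Beta(4/3, 10)
obs 2: x=0 → posterior Beta(4/3, 11)
obs 3: x=0 → posterior Beta(4/3, 12)
obs 4: x=1 → posterior Beta(7/3, 12)
obs 5: x=0 → posterior Beta(7/3, 13)
obs 6: x=0 → posterior Beta(7/3, 14)
obs 7: x=1 → posterior Beta(10/3, 14)

7/46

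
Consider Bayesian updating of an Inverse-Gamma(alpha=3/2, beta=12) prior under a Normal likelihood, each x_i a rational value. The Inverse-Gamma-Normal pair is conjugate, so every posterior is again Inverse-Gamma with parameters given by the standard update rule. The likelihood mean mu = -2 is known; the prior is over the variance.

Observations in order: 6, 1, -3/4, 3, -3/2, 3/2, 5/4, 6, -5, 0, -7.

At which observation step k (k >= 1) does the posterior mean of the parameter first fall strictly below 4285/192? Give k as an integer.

k = 5

obs 1: x=6 → posterior Inverse-Gamma(2, 44)
obs 2: x=1 → posterior Inverse-Gamma(5/2, 97/2)
obs 3: x=-3/4 → posterior Inverse-Gamma(3, 1577/32)
obs 4: x=3 → posterior Inverse-Gamma(7/2, 1977/32)
obs 5: x=-3/2 → posterior Inverse-Gamma(4, 1981/32)
obs 6: x=3/2 → posterior Inverse-Gamma(9/2, 2177/32)
obs 7: x=5/4 → posterior Inverse-Gamma(5, 1173/16)
obs 8: x=6 → posterior Inverse-Gamma(11/2, 1685/16)
obs 9: x=-5 → posterior Inverse-Gamma(6, 1757/16)
obs 10: x=0 → posterior Inverse-Gamma(13/2, 1789/16)
obs 11: x=-7 → posterior Inverse-Gamma(7, 1989/16)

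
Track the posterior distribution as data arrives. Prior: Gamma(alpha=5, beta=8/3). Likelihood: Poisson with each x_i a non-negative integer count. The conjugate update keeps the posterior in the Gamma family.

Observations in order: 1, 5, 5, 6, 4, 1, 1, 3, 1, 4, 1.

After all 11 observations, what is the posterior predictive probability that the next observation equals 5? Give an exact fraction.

42883626643891154428501423748187884800417512064079174855623059579417/529641999886521191540600622203609513297050577613793271512116985069568

obs 1: x=1 → posterior Gamma(6, 11/3)
obs 2: x=5 → posterior Gamma(11, 14/3)
obs 3: x=5 → posterior Gamma(16, 17/3)
obs 4: x=6 → posterior Gamma(22, 20/3)
obs 5: x=4 → posterior Gamma(26, 23/3)
obs 6: x=1 → posterior Gamma(27, 26/3)
obs 7: x=1 → posterior Gamma(28, 29/3)
obs 8: x=3 → posterior Gamma(31, 32/3)
obs 9: x=1 → posterior Gamma(32, 35/3)
obs 10: x=4 → posterior Gamma(36, 38/3)
obs 11: x=1 → posterior Gamma(37, 41/3)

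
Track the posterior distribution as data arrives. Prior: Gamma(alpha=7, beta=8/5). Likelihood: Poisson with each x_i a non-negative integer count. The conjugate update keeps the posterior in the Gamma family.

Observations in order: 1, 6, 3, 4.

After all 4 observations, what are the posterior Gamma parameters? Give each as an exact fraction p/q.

alpha=21, beta=28/5

obs 1: x=1 → posterior Gamma(8, 13/5)
obs 2: x=6 → posterior Gamma(14, 18/5)
obs 3: x=3 → posterior Gamma(17, 23/5)
obs 4: x=4 → posterior Gamma(21, 28/5)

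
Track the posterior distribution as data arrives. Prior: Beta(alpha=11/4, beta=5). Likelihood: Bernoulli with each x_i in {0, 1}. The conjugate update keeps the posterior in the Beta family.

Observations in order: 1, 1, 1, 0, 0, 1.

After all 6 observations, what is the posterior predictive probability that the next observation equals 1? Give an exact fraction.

27/55

obs 1: x=1 → posterior Beta(15/4, 5)
obs 2: x=1 → posterior Beta(19/4, 5)
obs 3: x=1 → posterior Beta(23/4, 5)
obs 4: x=0 → posterior Beta(23/4, 6)
obs 5: x=0 → posterior Beta(23/4, 7)
obs 6: x=1 → posterior Beta(27/4, 7)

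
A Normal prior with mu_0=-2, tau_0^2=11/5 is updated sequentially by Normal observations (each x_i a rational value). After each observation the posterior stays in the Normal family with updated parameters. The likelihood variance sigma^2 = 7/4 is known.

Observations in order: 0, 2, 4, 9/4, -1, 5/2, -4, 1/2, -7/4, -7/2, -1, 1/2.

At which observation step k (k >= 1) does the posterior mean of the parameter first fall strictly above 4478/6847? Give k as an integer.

obs 1: x=0 → posterior Normal(-70/79, 77/79)
obs 2: x=2 → posterior Normal(6/41, 77/123)
obs 3: x=4 → posterior Normal(194/167, 77/167)
obs 4: x=9/4 → posterior Normal(293/211, 77/211)
obs 5: x=-1 → posterior Normal(83/85, 77/255)
obs 6: x=5/2 → posterior Normal(359/299, 77/299)
obs 7: x=-4 → posterior Normal(183/343, 11/49)
obs 8: x=1/2 → posterior Normal(205/387, 77/387)
obs 9: x=-7/4 → posterior Normal(128/431, 77/431)
obs 10: x=-7/2 → posterior Normal(-26/475, 77/475)
obs 11: x=-1 → posterior Normal(-70/519, 77/519)
obs 12: x=1/2 → posterior Normal(-48/563, 77/563)

k = 3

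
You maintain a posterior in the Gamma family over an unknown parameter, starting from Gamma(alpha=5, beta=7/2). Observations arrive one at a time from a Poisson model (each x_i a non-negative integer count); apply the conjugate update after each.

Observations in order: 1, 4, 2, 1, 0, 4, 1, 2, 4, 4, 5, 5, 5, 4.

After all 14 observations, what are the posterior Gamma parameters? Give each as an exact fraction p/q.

obs 1: x=1 → posterior Gamma(6, 9/2)
obs 2: x=4 → posterior Gamma(10, 11/2)
obs 3: x=2 → posterior Gamma(12, 13/2)
obs 4: x=1 → posterior Gamma(13, 15/2)
obs 5: x=0 → posterior Gamma(13, 17/2)
obs 6: x=4 → posterior Gamma(17, 19/2)
obs 7: x=1 → posterior Gamma(18, 21/2)
obs 8: x=2 → posterior Gamma(20, 23/2)
obs 9: x=4 → posterior Gamma(24, 25/2)
obs 10: x=4 → posterior Gamma(28, 27/2)
obs 11: x=5 → posterior Gamma(33, 29/2)
obs 12: x=5 → posterior Gamma(38, 31/2)
obs 13: x=5 → posterior Gamma(43, 33/2)
obs 14: x=4 → posterior Gamma(47, 35/2)

alpha=47, beta=35/2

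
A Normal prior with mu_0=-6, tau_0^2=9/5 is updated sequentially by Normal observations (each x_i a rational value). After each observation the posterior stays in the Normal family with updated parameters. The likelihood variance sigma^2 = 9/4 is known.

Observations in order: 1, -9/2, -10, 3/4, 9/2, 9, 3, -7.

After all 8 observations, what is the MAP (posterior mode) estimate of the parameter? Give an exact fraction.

-43/37

obs 1: x=1 → posterior Normal(-26/9, 1)
obs 2: x=-9/2 → posterior Normal(-44/13, 9/13)
obs 3: x=-10 → posterior Normal(-84/17, 9/17)
obs 4: x=3/4 → posterior Normal(-27/7, 3/7)
obs 5: x=9/2 → posterior Normal(-63/25, 9/25)
obs 6: x=9 → posterior Normal(-27/29, 9/29)
obs 7: x=3 → posterior Normal(-5/11, 3/11)
obs 8: x=-7 → posterior Normal(-43/37, 9/37)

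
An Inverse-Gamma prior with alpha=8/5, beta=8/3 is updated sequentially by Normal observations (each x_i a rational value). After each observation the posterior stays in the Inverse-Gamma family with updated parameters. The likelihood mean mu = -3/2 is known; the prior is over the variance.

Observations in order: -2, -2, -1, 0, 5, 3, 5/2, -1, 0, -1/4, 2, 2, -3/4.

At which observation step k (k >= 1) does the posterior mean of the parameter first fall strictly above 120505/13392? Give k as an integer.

obs 1: x=-2 → posterior Inverse-Gamma(21/10, 67/24)
obs 2: x=-2 → posterior Inverse-Gamma(13/5, 35/12)
obs 3: x=-1 → posterior Inverse-Gamma(31/10, 73/24)
obs 4: x=0 → posterior Inverse-Gamma(18/5, 25/6)
obs 5: x=5 → posterior Inverse-Gamma(41/10, 607/24)
obs 6: x=3 → posterior Inverse-Gamma(23/5, 425/12)
obs 7: x=5/2 → posterior Inverse-Gamma(51/10, 521/12)
obs 8: x=-1 → posterior Inverse-Gamma(28/5, 1045/24)
obs 9: x=0 → posterior Inverse-Gamma(61/10, 134/3)
obs 10: x=-1/4 → posterior Inverse-Gamma(33/5, 4363/96)
obs 11: x=2 → posterior Inverse-Gamma(71/10, 4951/96)
obs 12: x=2 → posterior Inverse-Gamma(38/5, 5539/96)
obs 13: x=-3/4 → posterior Inverse-Gamma(81/10, 2783/48)

k = 6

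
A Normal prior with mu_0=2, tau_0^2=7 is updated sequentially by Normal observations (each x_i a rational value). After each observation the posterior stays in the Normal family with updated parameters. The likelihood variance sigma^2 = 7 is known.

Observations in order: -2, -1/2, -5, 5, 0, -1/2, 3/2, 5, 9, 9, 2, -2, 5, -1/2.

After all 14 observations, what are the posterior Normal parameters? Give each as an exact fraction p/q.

obs 1: x=-2 → posterior Normal(0, 7/2)
obs 2: x=-1/2 → posterior Normal(-1/6, 7/3)
obs 3: x=-5 → posterior Normal(-11/8, 7/4)
obs 4: x=5 → posterior Normal(-1/10, 7/5)
obs 5: x=0 → posterior Normal(-1/12, 7/6)
obs 6: x=-1/2 → posterior Normal(-1/7, 1)
obs 7: x=3/2 → posterior Normal(1/16, 7/8)
obs 8: x=5 → posterior Normal(11/18, 7/9)
obs 9: x=9 → posterior Normal(29/20, 7/10)
obs 10: x=9 → posterior Normal(47/22, 7/11)
obs 11: x=2 → posterior Normal(17/8, 7/12)
obs 12: x=-2 → posterior Normal(47/26, 7/13)
obs 13: x=5 → posterior Normal(57/28, 1/2)
obs 14: x=-1/2 → posterior Normal(28/15, 7/15)

mu_0=28/15, tau_0^2=7/15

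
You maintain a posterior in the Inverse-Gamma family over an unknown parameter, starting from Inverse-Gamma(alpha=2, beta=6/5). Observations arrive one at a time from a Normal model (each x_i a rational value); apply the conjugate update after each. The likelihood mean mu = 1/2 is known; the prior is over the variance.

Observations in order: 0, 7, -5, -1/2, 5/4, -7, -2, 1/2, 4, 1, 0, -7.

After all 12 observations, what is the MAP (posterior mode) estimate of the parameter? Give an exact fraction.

obs 1: x=0 → posterior Inverse-Gamma(5/2, 53/40)
obs 2: x=7 → posterior Inverse-Gamma(3, 449/20)
obs 3: x=-5 → posterior Inverse-Gamma(7/2, 1503/40)
obs 4: x=-1/2 → posterior Inverse-Gamma(4, 1523/40)
obs 5: x=5/4 → posterior Inverse-Gamma(9/2, 6137/160)
obs 6: x=-7 → posterior Inverse-Gamma(5, 10637/160)
obs 7: x=-2 → posterior Inverse-Gamma(11/2, 11137/160)
obs 8: x=1/2 → posterior Inverse-Gamma(6, 11137/160)
obs 9: x=4 → posterior Inverse-Gamma(13/2, 12117/160)
obs 10: x=1 → posterior Inverse-Gamma(7, 12137/160)
obs 11: x=0 → posterior Inverse-Gamma(15/2, 12157/160)
obs 12: x=-7 → posterior Inverse-Gamma(8, 16657/160)

16657/1440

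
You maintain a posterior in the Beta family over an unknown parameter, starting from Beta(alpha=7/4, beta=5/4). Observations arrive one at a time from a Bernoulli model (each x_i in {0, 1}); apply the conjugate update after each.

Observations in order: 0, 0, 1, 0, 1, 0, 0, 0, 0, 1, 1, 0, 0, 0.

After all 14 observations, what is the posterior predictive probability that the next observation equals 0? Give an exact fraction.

obs 1: x=0 → posterior Beta(7/4, 9/4)
obs 2: x=0 → posterior Beta(7/4, 13/4)
obs 3: x=1 → posterior Beta(11/4, 13/4)
obs 4: x=0 → posterior Beta(11/4, 17/4)
obs 5: x=1 → posterior Beta(15/4, 17/4)
obs 6: x=0 → posterior Beta(15/4, 21/4)
obs 7: x=0 → posterior Beta(15/4, 25/4)
obs 8: x=0 → posterior Beta(15/4, 29/4)
obs 9: x=0 → posterior Beta(15/4, 33/4)
obs 10: x=1 → posterior Beta(19/4, 33/4)
obs 11: x=1 → posterior Beta(23/4, 33/4)
obs 12: x=0 → posterior Beta(23/4, 37/4)
obs 13: x=0 → posterior Beta(23/4, 41/4)
obs 14: x=0 → posterior Beta(23/4, 45/4)

45/68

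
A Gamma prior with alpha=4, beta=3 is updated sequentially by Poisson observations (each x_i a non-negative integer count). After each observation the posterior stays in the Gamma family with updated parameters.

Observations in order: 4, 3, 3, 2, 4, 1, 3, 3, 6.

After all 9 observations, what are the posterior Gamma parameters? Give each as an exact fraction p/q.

obs 1: x=4 → posterior Gamma(8, 4)
obs 2: x=3 → posterior Gamma(11, 5)
obs 3: x=3 → posterior Gamma(14, 6)
obs 4: x=2 → posterior Gamma(16, 7)
obs 5: x=4 → posterior Gamma(20, 8)
obs 6: x=1 → posterior Gamma(21, 9)
obs 7: x=3 → posterior Gamma(24, 10)
obs 8: x=3 → posterior Gamma(27, 11)
obs 9: x=6 → posterior Gamma(33, 12)

alpha=33, beta=12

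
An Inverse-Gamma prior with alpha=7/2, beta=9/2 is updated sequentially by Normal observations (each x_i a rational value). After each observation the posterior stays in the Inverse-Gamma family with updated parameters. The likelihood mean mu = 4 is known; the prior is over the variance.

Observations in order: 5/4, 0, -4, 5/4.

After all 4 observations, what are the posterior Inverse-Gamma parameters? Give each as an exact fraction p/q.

alpha=11/2, beta=833/16

obs 1: x=5/4 → posterior Inverse-Gamma(4, 265/32)
obs 2: x=0 → posterior Inverse-Gamma(9/2, 521/32)
obs 3: x=-4 → posterior Inverse-Gamma(5, 1545/32)
obs 4: x=5/4 → posterior Inverse-Gamma(11/2, 833/16)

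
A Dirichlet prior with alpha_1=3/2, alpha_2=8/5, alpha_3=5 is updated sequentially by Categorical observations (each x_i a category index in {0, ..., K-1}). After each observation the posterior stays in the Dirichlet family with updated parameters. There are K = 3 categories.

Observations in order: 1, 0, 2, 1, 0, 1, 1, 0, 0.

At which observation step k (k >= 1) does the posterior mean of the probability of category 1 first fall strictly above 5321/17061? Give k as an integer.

obs 1: x=1 → posterior Dirichlet(3/2, 13/5, 5)
obs 2: x=0 → posterior Dirichlet(5/2, 13/5, 5)
obs 3: x=2 → posterior Dirichlet(5/2, 13/5, 6)
obs 4: x=1 → posterior Dirichlet(5/2, 18/5, 6)
obs 5: x=0 → posterior Dirichlet(7/2, 18/5, 6)
obs 6: x=1 → posterior Dirichlet(7/2, 23/5, 6)
obs 7: x=1 → posterior Dirichlet(7/2, 28/5, 6)
obs 8: x=0 → posterior Dirichlet(9/2, 28/5, 6)
obs 9: x=0 → posterior Dirichlet(11/2, 28/5, 6)

k = 6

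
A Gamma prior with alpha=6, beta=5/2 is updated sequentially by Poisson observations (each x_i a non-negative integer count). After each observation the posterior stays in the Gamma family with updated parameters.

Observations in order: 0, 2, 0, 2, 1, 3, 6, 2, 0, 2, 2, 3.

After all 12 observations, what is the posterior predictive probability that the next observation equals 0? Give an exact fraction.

obs 1: x=0 → posterior Gamma(6, 7/2)
obs 2: x=2 → posterior Gamma(8, 9/2)
obs 3: x=0 → posterior Gamma(8, 11/2)
obs 4: x=2 → posterior Gamma(10, 13/2)
obs 5: x=1 → posterior Gamma(11, 15/2)
obs 6: x=3 → posterior Gamma(14, 17/2)
obs 7: x=6 → posterior Gamma(20, 19/2)
obs 8: x=2 → posterior Gamma(22, 21/2)
obs 9: x=0 → posterior Gamma(22, 23/2)
obs 10: x=2 → posterior Gamma(24, 25/2)
obs 11: x=2 → posterior Gamma(26, 27/2)
obs 12: x=3 → posterior Gamma(29, 29/2)

2567686153161211134561828214731016126483469/17761887753093897979823770061456102763834271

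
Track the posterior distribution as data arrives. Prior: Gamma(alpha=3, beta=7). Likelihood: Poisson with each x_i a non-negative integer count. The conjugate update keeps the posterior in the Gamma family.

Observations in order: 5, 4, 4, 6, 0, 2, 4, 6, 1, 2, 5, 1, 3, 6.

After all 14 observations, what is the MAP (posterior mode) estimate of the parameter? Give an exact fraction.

obs 1: x=5 → posterior Gamma(8, 8)
obs 2: x=4 → posterior Gamma(12, 9)
obs 3: x=4 → posterior Gamma(16, 10)
obs 4: x=6 → posterior Gamma(22, 11)
obs 5: x=0 → posterior Gamma(22, 12)
obs 6: x=2 → posterior Gamma(24, 13)
obs 7: x=4 → posterior Gamma(28, 14)
obs 8: x=6 → posterior Gamma(34, 15)
obs 9: x=1 → posterior Gamma(35, 16)
obs 10: x=2 → posterior Gamma(37, 17)
obs 11: x=5 → posterior Gamma(42, 18)
obs 12: x=1 → posterior Gamma(43, 19)
obs 13: x=3 → posterior Gamma(46, 20)
obs 14: x=6 → posterior Gamma(52, 21)

17/7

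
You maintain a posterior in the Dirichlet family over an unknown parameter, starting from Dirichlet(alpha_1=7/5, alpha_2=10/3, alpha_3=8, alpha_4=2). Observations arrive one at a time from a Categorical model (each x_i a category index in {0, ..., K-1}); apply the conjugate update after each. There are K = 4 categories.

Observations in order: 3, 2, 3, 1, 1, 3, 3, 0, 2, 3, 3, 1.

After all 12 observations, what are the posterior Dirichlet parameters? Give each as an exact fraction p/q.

obs 1: x=3 → posterior Dirichlet(7/5, 10/3, 8, 3)
obs 2: x=2 → posterior Dirichlet(7/5, 10/3, 9, 3)
obs 3: x=3 → posterior Dirichlet(7/5, 10/3, 9, 4)
obs 4: x=1 → posterior Dirichlet(7/5, 13/3, 9, 4)
obs 5: x=1 → posterior Dirichlet(7/5, 16/3, 9, 4)
obs 6: x=3 → posterior Dirichlet(7/5, 16/3, 9, 5)
obs 7: x=3 → posterior Dirichlet(7/5, 16/3, 9, 6)
obs 8: x=0 → posterior Dirichlet(12/5, 16/3, 9, 6)
obs 9: x=2 → posterior Dirichlet(12/5, 16/3, 10, 6)
obs 10: x=3 → posterior Dirichlet(12/5, 16/3, 10, 7)
obs 11: x=3 → posterior Dirichlet(12/5, 16/3, 10, 8)
obs 12: x=1 → posterior Dirichlet(12/5, 19/3, 10, 8)

alpha_1=12/5, alpha_2=19/3, alpha_3=10, alpha_4=8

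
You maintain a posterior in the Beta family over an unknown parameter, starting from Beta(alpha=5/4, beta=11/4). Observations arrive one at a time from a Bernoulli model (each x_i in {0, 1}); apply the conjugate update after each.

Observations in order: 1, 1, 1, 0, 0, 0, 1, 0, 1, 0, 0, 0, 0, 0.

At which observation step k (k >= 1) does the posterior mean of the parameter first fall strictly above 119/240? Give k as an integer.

k = 2

obs 1: x=1 → posterior Beta(9/4, 11/4)
obs 2: x=1 → posterior Beta(13/4, 11/4)
obs 3: x=1 → posterior Beta(17/4, 11/4)
obs 4: x=0 → posterior Beta(17/4, 15/4)
obs 5: x=0 → posterior Beta(17/4, 19/4)
obs 6: x=0 → posterior Beta(17/4, 23/4)
obs 7: x=1 → posterior Beta(21/4, 23/4)
obs 8: x=0 → posterior Beta(21/4, 27/4)
obs 9: x=1 → posterior Beta(25/4, 27/4)
obs 10: x=0 → posterior Beta(25/4, 31/4)
obs 11: x=0 → posterior Beta(25/4, 35/4)
obs 12: x=0 → posterior Beta(25/4, 39/4)
obs 13: x=0 → posterior Beta(25/4, 43/4)
obs 14: x=0 → posterior Beta(25/4, 47/4)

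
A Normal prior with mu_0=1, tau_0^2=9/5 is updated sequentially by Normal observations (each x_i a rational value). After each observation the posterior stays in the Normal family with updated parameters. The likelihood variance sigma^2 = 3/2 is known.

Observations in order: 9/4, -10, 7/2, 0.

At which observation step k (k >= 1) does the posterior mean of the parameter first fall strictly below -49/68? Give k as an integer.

obs 1: x=9/4 → posterior Normal(37/22, 9/11)
obs 2: x=-10 → posterior Normal(-83/34, 9/17)
obs 3: x=7/2 → posterior Normal(-41/46, 9/23)
obs 4: x=0 → posterior Normal(-41/58, 9/29)

k = 2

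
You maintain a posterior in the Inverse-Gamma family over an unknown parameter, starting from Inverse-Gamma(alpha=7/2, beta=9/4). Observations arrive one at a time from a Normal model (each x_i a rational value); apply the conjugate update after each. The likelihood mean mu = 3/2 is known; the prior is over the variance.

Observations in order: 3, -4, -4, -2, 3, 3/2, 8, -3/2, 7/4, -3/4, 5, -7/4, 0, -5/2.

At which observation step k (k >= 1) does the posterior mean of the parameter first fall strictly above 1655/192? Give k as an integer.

obs 1: x=3 → posterior Inverse-Gamma(4, 27/8)
obs 2: x=-4 → posterior Inverse-Gamma(9/2, 37/2)
obs 3: x=-4 → posterior Inverse-Gamma(5, 269/8)
obs 4: x=-2 → posterior Inverse-Gamma(11/2, 159/4)
obs 5: x=3 → posterior Inverse-Gamma(6, 327/8)
obs 6: x=3/2 → posterior Inverse-Gamma(13/2, 327/8)
obs 7: x=8 → posterior Inverse-Gamma(7, 62)
obs 8: x=-3/2 → posterior Inverse-Gamma(15/2, 133/2)
obs 9: x=7/4 → posterior Inverse-Gamma(8, 2129/32)
obs 10: x=-3/4 → posterior Inverse-Gamma(17/2, 1105/16)
obs 11: x=5 → posterior Inverse-Gamma(9, 1203/16)
obs 12: x=-7/4 → posterior Inverse-Gamma(19/2, 2575/32)
obs 13: x=0 → posterior Inverse-Gamma(10, 2611/32)
obs 14: x=-5/2 → posterior Inverse-Gamma(21/2, 2867/32)

k = 4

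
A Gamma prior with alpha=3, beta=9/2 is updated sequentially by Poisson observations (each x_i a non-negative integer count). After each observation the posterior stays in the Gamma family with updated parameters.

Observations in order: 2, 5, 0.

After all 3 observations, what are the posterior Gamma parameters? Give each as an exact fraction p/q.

alpha=10, beta=15/2

obs 1: x=2 → posterior Gamma(5, 11/2)
obs 2: x=5 → posterior Gamma(10, 13/2)
obs 3: x=0 → posterior Gamma(10, 15/2)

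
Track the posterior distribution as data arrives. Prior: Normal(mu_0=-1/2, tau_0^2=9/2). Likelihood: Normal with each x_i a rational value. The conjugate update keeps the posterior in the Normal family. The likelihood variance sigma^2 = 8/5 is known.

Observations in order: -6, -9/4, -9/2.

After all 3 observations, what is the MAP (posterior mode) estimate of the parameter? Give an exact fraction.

obs 1: x=-6 → posterior Normal(-278/61, 72/61)
obs 2: x=-9/4 → posterior Normal(-1517/424, 36/53)
obs 3: x=-9/2 → posterior Normal(-2327/604, 72/151)

-2327/604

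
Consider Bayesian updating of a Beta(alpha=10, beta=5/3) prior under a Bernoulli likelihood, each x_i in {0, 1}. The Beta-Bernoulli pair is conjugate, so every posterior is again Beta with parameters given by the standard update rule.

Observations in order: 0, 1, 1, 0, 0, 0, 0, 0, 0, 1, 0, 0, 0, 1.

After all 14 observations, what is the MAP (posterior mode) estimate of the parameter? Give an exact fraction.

obs 1: x=0 → posterior Beta(10, 8/3)
obs 2: x=1 → posterior Beta(11, 8/3)
obs 3: x=1 → posterior Beta(12, 8/3)
obs 4: x=0 → posterior Beta(12, 11/3)
obs 5: x=0 → posterior Beta(12, 14/3)
obs 6: x=0 → posterior Beta(12, 17/3)
obs 7: x=0 → posterior Beta(12, 20/3)
obs 8: x=0 → posterior Beta(12, 23/3)
obs 9: x=0 → posterior Beta(12, 26/3)
obs 10: x=1 → posterior Beta(13, 26/3)
obs 11: x=0 → posterior Beta(13, 29/3)
obs 12: x=0 → posterior Beta(13, 32/3)
obs 13: x=0 → posterior Beta(13, 35/3)
obs 14: x=1 → posterior Beta(14, 35/3)

39/71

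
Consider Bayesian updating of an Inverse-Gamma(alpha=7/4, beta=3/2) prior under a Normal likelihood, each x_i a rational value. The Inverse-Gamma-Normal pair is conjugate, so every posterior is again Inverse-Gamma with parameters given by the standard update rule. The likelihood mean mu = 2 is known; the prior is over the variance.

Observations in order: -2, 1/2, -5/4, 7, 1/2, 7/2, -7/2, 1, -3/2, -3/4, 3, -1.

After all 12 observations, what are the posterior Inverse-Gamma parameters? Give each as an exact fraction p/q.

alpha=31/4, beta=979/16

obs 1: x=-2 → posterior Inverse-Gamma(9/4, 19/2)
obs 2: x=1/2 → posterior Inverse-Gamma(11/4, 85/8)
obs 3: x=-5/4 → posterior Inverse-Gamma(13/4, 509/32)
obs 4: x=7 → posterior Inverse-Gamma(15/4, 909/32)
obs 5: x=1/2 → posterior Inverse-Gamma(17/4, 945/32)
obs 6: x=7/2 → posterior Inverse-Gamma(19/4, 981/32)
obs 7: x=-7/2 → posterior Inverse-Gamma(21/4, 1465/32)
obs 8: x=1 → posterior Inverse-Gamma(23/4, 1481/32)
obs 9: x=-3/2 → posterior Inverse-Gamma(25/4, 1677/32)
obs 10: x=-3/4 → posterior Inverse-Gamma(27/4, 899/16)
obs 11: x=3 → posterior Inverse-Gamma(29/4, 907/16)
obs 12: x=-1 → posterior Inverse-Gamma(31/4, 979/16)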